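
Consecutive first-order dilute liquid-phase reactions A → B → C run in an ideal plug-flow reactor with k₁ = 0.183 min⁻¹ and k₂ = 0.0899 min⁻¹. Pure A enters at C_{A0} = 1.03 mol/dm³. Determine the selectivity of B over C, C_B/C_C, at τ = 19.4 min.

0.420

Solving the coupled first-order balances gives C_B(τ) = [k₁/(k₂−k₁)]·C_{A0}·(e^(−k₁τ) − e^(−k₂τ)).
e^(−k₁τ) = e^(−0.183×19.4) = e^(−3.550) = 0.02872; e^(−k₂τ) = e^(−1.744) = 0.1748.
C_B = 0.183×1.03/(0.0899−0.183) × (0.02872−0.1748) = (-2.025)×(-0.1461) = 0.2958 mol/dm³.
C_A = C_{A0}e^(−k₁τ) = 0.02958 mol/dm³, so C_C = C_{A0}−C_A−C_B = 0.7046 mol/dm³; C_B/C_C = 0.420.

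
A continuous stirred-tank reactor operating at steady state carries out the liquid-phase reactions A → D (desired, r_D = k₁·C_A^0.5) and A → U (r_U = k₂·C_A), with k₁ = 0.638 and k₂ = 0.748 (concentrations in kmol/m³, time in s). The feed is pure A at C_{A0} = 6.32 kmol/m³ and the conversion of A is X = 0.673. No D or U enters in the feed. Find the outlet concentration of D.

Exit C_A = C_{A0}(1−X) = 6.32×0.327 = 2.067 kmol/m³.
Rates in a CSTR are evaluated at the outlet concentration: r_D = 0.638×2.067^0.5 = 0.9172, r_U = 0.748×2.067 = 1.546.
Fraction of consumed A going to D: r_D/(r_D+r_U) = 0.3724.
C_D = 0.3724·C_{A0}·X = 0.3724×6.32×0.673 = 1.58 kmol/m³.

1.58 kmol/m³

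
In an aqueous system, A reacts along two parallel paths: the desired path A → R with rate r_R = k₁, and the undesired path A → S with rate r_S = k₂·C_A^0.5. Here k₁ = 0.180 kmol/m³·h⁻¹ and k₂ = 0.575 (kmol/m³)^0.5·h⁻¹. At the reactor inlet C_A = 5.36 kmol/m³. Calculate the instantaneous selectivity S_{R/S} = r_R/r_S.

0.135

S_{R/S} = r_R/r_S = (k₁)/(k₂·C_A^0.5) = (k₁/k₂)·C_A^-0.5.
= (0.180) / (0.575×5.360^0.5) = 0.1800/1.331 = 0.135.
The undesired path is higher order in A, so low C_A (CSTR or dilute feed) favours R.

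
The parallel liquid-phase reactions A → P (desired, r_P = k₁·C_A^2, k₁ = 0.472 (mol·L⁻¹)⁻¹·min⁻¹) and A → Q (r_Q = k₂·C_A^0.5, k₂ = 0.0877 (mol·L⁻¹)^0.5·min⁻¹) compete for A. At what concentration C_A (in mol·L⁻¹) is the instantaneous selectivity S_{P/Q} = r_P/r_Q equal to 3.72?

0.782 mol·L⁻¹

S_{P/Q} = (k₁/k₂)·C_A^1.5 ⇒ C_A = (S·k₂/k₁)^(1/1.5).
= (3.72×0.0877/0.472)^(0.6667) = (0.6912)^(0.6667) = 0.782 mol·L⁻¹.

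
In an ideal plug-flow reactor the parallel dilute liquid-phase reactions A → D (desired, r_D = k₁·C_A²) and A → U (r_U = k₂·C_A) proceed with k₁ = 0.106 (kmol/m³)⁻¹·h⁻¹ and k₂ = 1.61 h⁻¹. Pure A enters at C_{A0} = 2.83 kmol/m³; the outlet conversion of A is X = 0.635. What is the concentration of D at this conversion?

0.201 kmol/m³

C_A = C_{A0}(1−X) = 1.033 kmol/m³.
Along a PFR/batch, dC_U/dC_A = −r_U/(r_D+r_U) = −k₂/(k₂+k₁·C_A).
Integrating from C_{A0} to C_A: C_U = (1.61/0.106)·ln[(1.61+0.106·2.83)/(1.61+0.106·1.03)] = 15.19·ln(1.910/1.719) = 1.596 kmol/m³.
Then C_D = (C_{A0}−C_A) − C_U = 1.797 − 1.596 = 0.2013 kmol/m³.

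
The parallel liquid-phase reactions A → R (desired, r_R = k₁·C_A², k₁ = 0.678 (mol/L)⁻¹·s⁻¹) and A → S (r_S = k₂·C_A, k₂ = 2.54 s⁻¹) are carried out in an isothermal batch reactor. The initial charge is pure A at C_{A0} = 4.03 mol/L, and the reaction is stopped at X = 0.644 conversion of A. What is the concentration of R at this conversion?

C_A = C_{A0}(1−X) = 1.435 mol/L.
Along a PFR/batch, dC_S/dC_A = −r_S/(r_R+r_S) = −k₂/(k₂+k₁·C_A).
Integrating from C_{A0} to C_A: C_S = (2.54/0.678)·ln[(2.54+0.678·4.03)/(2.54+0.678·1.43)] = 3.746·ln(5.272/3.513) = 1.521 mol/L.
Then C_R = (C_{A0}−C_A) − C_S = 2.595 − 1.521 = 1.074 mol/L.

1.07 mol/L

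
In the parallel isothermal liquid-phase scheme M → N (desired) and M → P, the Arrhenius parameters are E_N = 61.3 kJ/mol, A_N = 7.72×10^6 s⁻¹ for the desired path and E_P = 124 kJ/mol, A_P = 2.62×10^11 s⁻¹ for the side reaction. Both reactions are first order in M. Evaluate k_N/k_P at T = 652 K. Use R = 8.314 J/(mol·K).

3.11

k_N/k_P = (A_N/A_P)·exp[−(E_N−E_P)/(RT)] = (A_N/A_P)·exp[(E_P−E_N)/(RT)].
(E_P−E_N)/(RT) = (124−61.3)×10³/(8.314×652) = 62700/5421 = 11.57.
k_N/k_P = (7.72×10^6/2.62×10^11)·exp(11.57) = 2.947×10^-5 × 1.055×10^5 = 3.11.
Since E_N < E_P, lowering the temperature improves selectivity toward N.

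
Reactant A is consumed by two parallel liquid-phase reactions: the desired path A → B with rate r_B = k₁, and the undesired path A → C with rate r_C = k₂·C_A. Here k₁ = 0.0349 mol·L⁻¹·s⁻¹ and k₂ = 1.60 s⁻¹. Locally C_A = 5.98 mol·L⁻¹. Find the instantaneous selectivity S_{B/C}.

0.00365

S_{B/C} = r_B/r_C = (k₁)/(k₂·C_A) = (k₁/k₂)·C_A⁻¹.
= (0.0349) / (1.60×5.980) = 0.03490/9.568 = 0.00365.
The undesired path is higher order in A, so low C_A (CSTR or dilute feed) favours B.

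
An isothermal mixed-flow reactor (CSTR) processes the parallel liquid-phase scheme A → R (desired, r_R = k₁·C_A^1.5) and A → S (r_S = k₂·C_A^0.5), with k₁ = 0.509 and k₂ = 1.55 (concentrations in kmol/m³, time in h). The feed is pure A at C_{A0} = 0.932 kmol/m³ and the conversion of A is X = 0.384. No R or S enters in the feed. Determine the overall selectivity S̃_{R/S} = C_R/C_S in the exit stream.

0.189

Exit C_A = C_{A0}(1−X) = 0.932×0.616 = 0.5741 kmol/m³.
A CSTR operates uniformly at the exit composition, giving r_R = 0.2214 and r_S = 1.174 (each k·C_A^n at C_A = 0.5741).
Overall selectivity = C_R/C_S = r_Rτ/(r_Sτ) = r_R/r_S = 0.189.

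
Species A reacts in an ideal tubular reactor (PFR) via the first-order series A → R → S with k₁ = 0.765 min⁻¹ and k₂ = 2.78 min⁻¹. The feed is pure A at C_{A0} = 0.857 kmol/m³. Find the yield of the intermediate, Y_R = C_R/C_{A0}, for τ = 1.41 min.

0.122

For first-order series with pure A initially, C_R(τ) = k₁C_{A0}/(k₂−k₁)·(e^(−k₁τ) − e^(−k₂τ)).
e^(−k₁τ) = e^(−0.765×1.41) = e^(−1.079) = 0.3401; e^(−k₂τ) = e^(−3.920) = 0.01985.
C_R = 0.765×0.857/(2.78−0.765) × (0.3401−0.01985) = 0.3254×0.3202 = 0.1042 kmol/m³.
Y_R = C_R/C_{A0} = 0.1042/0.857 = 0.122.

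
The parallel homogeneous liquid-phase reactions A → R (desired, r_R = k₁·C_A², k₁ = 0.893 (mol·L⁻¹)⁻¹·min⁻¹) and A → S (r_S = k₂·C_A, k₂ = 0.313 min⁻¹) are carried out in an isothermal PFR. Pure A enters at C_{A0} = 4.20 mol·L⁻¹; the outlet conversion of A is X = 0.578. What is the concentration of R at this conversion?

2.16 mol·L⁻¹

C_A = C_{A0}(1−X) = 1.772 mol·L⁻¹.
Along a PFR/batch, dC_S/dC_A = −r_S/(r_R+r_S) = −k₂/(k₂+k₁·C_A).
Integrating from C_{A0} to C_A: C_S = (0.313/0.893)·ln[(0.313+0.893·4.20)/(0.313+0.893·1.77)] = 0.3505·ln(4.064/1.896) = 0.2672 mol·L⁻¹.
Then C_R = (C_{A0}−C_A) − C_S = 2.428 − 0.2672 = 2.160 mol·L⁻¹.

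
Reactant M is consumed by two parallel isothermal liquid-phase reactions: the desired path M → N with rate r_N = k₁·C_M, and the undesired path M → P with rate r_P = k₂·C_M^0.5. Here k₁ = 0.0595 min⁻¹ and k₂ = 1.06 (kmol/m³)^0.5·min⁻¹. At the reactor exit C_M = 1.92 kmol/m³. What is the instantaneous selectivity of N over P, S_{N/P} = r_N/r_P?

S_{N/P} = r_N/r_P = (k₁·C_M)/(k₂·C_M^0.5) = (k₁/k₂)·C_M^0.5.
= (0.0595×1.920) / (1.06×1.920^0.5) = 0.1142/1.469 = 0.0778.

0.0778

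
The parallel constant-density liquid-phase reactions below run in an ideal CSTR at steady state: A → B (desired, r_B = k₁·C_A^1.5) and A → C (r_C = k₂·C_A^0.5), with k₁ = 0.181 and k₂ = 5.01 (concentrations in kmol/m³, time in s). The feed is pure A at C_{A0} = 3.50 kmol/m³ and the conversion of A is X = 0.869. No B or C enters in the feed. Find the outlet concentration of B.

Exit C_A = C_{A0}(1−X) = 3.50×0.131 = 0.4585 kmol/m³.
A CSTR operates uniformly at the exit composition, giving r_B = 0.05619 and r_C = 3.392 (each k·C_A^n at C_A = 0.4585).
Fraction of consumed A going to B: r_B/(r_B+r_C) = 0.01629.
C_B = 0.01629·C_{A0}·X = 0.01629×3.50×0.869 = 0.0496 kmol/m³.

0.0496 kmol/m³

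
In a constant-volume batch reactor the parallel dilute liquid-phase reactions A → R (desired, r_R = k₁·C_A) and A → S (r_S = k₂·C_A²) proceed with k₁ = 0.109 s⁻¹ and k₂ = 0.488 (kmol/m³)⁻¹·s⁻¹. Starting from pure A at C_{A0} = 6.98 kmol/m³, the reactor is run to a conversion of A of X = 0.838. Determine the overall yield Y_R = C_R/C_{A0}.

C_A = C_{A0}(1−X) = 1.131 kmol/m³.
Along a PFR/batch, dC_R/dC_A = −r_R/(r_R+r_S) = −k₁/(k₁+k₂·C_A).
Integrating from C_{A0} to C_A: C_R = (0.109/0.488)·ln[(0.109+0.488·6.98)/(0.109+0.488·1.13)] = 0.2234·ln(3.515/0.6608) = 0.3733 kmol/m³.
Y_R = C_R/C_{A0} = 0.3733/6.98 = 0.0535.

0.0535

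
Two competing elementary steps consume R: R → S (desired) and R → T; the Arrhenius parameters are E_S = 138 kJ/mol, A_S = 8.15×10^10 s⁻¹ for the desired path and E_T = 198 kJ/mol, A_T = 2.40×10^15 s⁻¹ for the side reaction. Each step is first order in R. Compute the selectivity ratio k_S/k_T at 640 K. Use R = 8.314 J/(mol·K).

With equal orders, S_{S/T} = k_S/k_T = (A_S/A_T)·exp[(E_T−E_S)/(RT)].
(E_T−E_S)/(RT) = (198−138)×10³/(8.314×640) = 60000/5321 = 11.28.
k_S/k_T = (8.15×10^10/2.40×10^15)·exp(11.28) = 3.396×10^-5 × 78918 = 2.68.
Since E_S < E_T, lowering the temperature improves selectivity toward S.

2.68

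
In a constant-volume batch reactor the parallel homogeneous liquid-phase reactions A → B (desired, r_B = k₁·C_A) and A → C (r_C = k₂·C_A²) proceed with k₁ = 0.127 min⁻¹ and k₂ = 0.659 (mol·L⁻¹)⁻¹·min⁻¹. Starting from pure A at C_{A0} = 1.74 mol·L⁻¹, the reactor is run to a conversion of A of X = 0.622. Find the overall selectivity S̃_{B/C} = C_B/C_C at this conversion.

C_A = C_{A0}(1−X) = 0.6577 mol·L⁻¹.
Along a PFR/batch, dC_B/dC_A = −r_B/(r_B+r_C) = −k₁/(k₁+k₂·C_A).
Integrating from C_{A0} to C_A: C_B = (0.127/0.659)·ln[(0.127+0.659·1.74)/(0.127+0.659·0.658)] = 0.1927·ln(1.274/0.5604) = 0.1582 mol·L⁻¹.
C_C = (C_{A0}−C_A)−C_B = 0.9241 mol·L⁻¹; S̃_{B/C} = 0.1582/0.9241 = 0.171.

0.171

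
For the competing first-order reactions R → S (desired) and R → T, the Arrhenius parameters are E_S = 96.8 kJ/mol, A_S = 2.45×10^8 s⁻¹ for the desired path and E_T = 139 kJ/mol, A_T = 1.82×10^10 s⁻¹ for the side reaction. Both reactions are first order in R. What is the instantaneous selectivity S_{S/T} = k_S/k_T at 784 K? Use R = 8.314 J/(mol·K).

8.73

Since both paths have the same order in R, the concentration cancels and S_{S/T} = k_S/k_T = (A_S/A_T)·exp[(E_T−E_S)/(RT)].
(E_T−E_S)/(RT) = (139−96.8)×10³/(8.314×784) = 42200/6518 = 6.474.
k_S/k_T = (2.45×10^8/1.82×10^10)·exp(6.474) = 0.01346 × 648.2 = 8.73.
Since E_S < E_T, lowering the temperature improves selectivity toward S.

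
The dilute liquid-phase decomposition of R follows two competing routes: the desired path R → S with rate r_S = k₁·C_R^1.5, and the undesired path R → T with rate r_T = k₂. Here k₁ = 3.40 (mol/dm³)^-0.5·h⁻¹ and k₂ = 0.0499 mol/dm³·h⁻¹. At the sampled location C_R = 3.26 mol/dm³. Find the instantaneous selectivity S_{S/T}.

401

S_{S/T} = r_S/r_T = (k₁·C_R^1.5)/(k₂) = (k₁/k₂)·C_R^1.5.
= (3.40×3.260^1.5) / (0.0499) = 20.01/0.04990 = 401.
Since the desired path is higher order in R, keeping C_R high (PFR or concentrated feed) favours S.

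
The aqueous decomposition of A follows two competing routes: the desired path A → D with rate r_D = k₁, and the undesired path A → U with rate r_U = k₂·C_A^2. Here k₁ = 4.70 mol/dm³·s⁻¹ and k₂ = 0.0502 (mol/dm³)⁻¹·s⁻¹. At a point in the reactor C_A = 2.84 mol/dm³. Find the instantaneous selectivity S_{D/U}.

11.6

S_{D/U} = r_D/r_U = (k₁)/(k₂·C_A^2) = (k₁/k₂)·C_A^-2.
= (4.70) / (0.0502×2.840^2) = 4.700/0.4049 = 11.6.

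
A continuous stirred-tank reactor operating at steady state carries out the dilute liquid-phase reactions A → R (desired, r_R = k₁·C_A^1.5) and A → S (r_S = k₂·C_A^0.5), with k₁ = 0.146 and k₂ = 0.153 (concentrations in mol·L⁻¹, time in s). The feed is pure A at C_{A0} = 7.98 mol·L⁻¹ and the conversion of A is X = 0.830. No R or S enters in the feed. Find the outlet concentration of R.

3.74 mol·L⁻¹

Exit C_A = C_{A0}(1−X) = 7.98×0.170 = 1.357 mol·L⁻¹.
Rates in a CSTR are evaluated at the outlet concentration: r_R = 0.146×1.357^1.5 = 0.2307, r_S = 0.153×1.357^0.5 = 0.1782.
Fraction of consumed A going to R: r_R/(r_R+r_S) = 0.5642.
C_R = 0.5642·C_{A0}·X = 0.5642×7.98×0.830 = 3.74 mol·L⁻¹.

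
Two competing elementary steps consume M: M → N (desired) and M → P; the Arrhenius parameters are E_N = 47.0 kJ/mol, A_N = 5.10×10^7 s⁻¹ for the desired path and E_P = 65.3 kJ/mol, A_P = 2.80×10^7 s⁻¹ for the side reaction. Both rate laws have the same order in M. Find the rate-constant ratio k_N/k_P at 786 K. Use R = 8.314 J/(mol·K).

Since both paths have the same order in M, the concentration cancels and S_{N/P} = k_N/k_P = (A_N/A_P)·exp[(E_P−E_N)/(RT)].
(E_P−E_N)/(RT) = (65.3−47.0)×10³/(8.314×786) = 18300/6535 = 2.800.
k_N/k_P = (5.10×10^7/2.80×10^7)·exp(2.800) = 1.821 × 16.45 = 30.0.

30.0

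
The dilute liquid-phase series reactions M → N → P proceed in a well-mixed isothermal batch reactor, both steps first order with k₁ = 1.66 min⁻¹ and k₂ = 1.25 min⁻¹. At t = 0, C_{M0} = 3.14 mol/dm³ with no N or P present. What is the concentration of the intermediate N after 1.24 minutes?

Solving the coupled first-order balances gives C_N(t) = [k₁/(k₂−k₁)]·C_{M0}·(e^(−k₁t) − e^(−k₂t)).
e^(−k₁t) = e^(−1.66×1.24) = e^(−2.058) = 0.1277; e^(−k₂t) = e^(−1.550) = 0.2122.
C_N = 1.66×3.14/(1.25−1.66) × (0.1277−0.2122) = (-12.71)×(-0.08459) = 1.075 mol/dm³.

1.08 mol/dm³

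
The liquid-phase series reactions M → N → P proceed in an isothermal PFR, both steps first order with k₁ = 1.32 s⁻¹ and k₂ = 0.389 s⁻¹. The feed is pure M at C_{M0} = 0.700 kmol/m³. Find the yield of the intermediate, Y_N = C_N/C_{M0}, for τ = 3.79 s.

0.315

Solving the coupled first-order balances gives C_N(τ) = [k₁/(k₂−k₁)]·C_{M0}·(e^(−k₁τ) − e^(−k₂τ)).
e^(−k₁τ) = e^(−1.32×3.79) = e^(−5.003) = 0.006719; e^(−k₂τ) = e^(−1.474) = 0.2289.
C_N = 1.32×0.700/(0.389−1.32) × (0.006719−0.2289) = (-0.9925)×(-0.2222) = 0.2205 kmol/m³.
Y_N = C_N/C_{M0} = 0.2205/0.700 = 0.315.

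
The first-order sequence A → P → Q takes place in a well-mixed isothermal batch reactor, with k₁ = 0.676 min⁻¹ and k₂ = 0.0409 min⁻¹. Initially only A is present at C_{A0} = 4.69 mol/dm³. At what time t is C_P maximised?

4.42 min

Setting dC_P/dt = 0 gives t_opt = ln(k₂/k₁)/(k₂−k₁).
= ln(0.0409/0.676)/(0.0409−0.676) = ln(0.06050)/-0.6351 = -2.805/-0.6351 = 4.42 min.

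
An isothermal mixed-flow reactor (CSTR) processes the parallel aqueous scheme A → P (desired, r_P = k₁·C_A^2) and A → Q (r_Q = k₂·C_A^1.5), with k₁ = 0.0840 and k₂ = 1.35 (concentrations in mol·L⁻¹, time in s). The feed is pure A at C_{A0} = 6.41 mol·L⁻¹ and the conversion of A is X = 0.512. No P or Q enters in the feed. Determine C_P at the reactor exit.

Exit C_A = C_{A0}(1−X) = 6.41×0.488 = 3.128 mol·L⁻¹.
In a CSTR the entire volume is at exit conditions, so r_P = 0.0840×3.128^2 = 0.8219 and r_Q = 1.35×3.128^1.5 = 7.469.
Fraction of consumed A going to P: r_P/(r_P+r_Q) = 0.09914.
C_P = 0.09914·C_{A0}·X = 0.09914×6.41×0.512 = 0.325 mol·L⁻¹.

0.325 mol·L⁻¹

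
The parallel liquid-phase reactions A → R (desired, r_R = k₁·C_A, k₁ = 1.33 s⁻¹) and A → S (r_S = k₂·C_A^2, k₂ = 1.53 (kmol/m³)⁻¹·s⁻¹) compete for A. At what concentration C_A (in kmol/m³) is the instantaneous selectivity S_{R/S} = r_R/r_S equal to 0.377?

S_{R/S} = (k₁/k₂)·C_A⁻¹ ⇒ C_A = (S·k₂/k₁)^(-1).
= (0.377×1.53/1.33)^(-1) = (0.4337)^(-1) = 2.31 kmol/m³.

2.31 kmol/m³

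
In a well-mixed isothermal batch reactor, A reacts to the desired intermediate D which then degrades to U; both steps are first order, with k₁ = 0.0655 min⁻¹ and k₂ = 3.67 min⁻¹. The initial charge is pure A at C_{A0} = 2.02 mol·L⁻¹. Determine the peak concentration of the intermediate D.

0.0335 mol·L⁻¹

Evaluating C_D at t_opt = ln(k₂/k₁)/(k₂−k₁) gives C_{D,max}/C_{A0} = (k₁/k₂)^[k₂/(k₂−k₁)].
= (0.0655/3.67)^(3.67/(3.67−0.0655)) = (0.01785)^(1.018) = 0.01659.
C_{D,max} = 0.01659×2.02 = 0.0335 mol·L⁻¹.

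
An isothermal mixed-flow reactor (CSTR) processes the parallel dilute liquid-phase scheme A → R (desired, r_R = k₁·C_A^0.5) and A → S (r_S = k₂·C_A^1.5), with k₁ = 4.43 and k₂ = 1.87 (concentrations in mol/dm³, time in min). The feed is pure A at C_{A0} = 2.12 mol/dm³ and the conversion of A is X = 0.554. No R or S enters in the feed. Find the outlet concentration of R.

0.839 mol/dm³

Exit C_A = C_{A0}(1−X) = 2.12×0.446 = 0.9455 mol/dm³.
In a CSTR the entire volume is at exit conditions, so r_R = 4.43×0.9455^0.5 = 4.308 and r_S = 1.87×0.9455^1.5 = 1.719.
Fraction of consumed A going to R: r_R/(r_R+r_S) = 0.7147.
C_R = 0.7147·C_{A0}·X = 0.7147×2.12×0.554 = 0.839 mol/dm³.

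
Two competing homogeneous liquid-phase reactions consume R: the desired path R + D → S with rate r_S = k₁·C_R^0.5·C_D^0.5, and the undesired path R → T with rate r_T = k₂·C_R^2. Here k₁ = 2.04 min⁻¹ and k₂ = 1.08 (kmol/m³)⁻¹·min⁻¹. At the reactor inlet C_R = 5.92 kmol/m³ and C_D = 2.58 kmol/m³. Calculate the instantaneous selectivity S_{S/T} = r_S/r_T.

S_{S/T} = r_S/r_T = (k₁·C_R^0.5·C_D^0.5)/(k₂·C_R^2) = (k₁/k₂)·C_R^-1.5·C_D^0.5.
= (2.04×5.920^0.5×2.580^0.5) / (1.08×5.920^2) = 7.973/37.85 = 0.211.

0.211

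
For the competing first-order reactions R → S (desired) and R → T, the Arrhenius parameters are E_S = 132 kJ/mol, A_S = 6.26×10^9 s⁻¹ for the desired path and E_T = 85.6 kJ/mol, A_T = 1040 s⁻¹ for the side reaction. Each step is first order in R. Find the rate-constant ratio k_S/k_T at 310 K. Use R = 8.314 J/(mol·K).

Since both paths have the same order in R, the concentration cancels and S_{S/T} = k_S/k_T = (A_S/A_T)·exp[(E_T−E_S)/(RT)].
(E_T−E_S)/(RT) = (85.6−132)×10³/(8.314×310) = -46400/2577 = -18.00.
k_S/k_T = (6.26×10^9/1040)·exp(-18.00) = 6.019×10^6 × 1.518×10^-8 = 0.0914.
Since E_S > E_T, raising the temperature improves selectivity toward S.

0.0914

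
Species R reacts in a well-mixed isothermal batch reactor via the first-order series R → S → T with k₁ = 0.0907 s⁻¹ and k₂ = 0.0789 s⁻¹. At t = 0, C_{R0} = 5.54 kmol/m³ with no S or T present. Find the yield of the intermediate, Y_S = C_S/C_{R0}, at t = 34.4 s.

0.170

For first-order series with pure R initially, C_S(t) = k₁C_{R0}/(k₂−k₁)·(e^(−k₁t) − e^(−k₂t)).
e^(−k₁t) = e^(−0.0907×34.4) = e^(−3.120) = 0.04415; e^(−k₂t) = e^(−2.714) = 0.06626.
C_S = 0.0907×5.54/(0.0789−0.0907) × (0.04415−0.06626) = (-42.58)×(-0.02211) = 0.9414 kmol/m³.
Y_S = C_S/C_{R0} = 0.9414/5.54 = 0.170.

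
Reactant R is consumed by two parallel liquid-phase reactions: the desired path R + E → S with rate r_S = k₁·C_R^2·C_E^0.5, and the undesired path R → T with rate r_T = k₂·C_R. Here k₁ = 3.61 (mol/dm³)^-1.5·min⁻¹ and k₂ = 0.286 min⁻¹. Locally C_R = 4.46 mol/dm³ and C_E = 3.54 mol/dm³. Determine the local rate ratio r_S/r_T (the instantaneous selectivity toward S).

106

S_{S/T} = r_S/r_T = (k₁·C_R^2·C_E^0.5)/(k₂·C_R) = (k₁/k₂)·C_R·C_E^0.5.
= (3.61×4.460^2×3.540^0.5) / (0.286×4.460) = 135.1/1.276 = 106.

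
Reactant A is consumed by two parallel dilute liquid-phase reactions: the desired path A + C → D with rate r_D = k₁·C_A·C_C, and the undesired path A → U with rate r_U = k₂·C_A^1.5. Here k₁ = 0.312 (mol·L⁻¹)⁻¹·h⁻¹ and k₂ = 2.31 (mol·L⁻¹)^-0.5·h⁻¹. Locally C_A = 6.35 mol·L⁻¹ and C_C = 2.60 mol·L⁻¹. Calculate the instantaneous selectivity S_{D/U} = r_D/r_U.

0.139

S_{D/U} = r_D/r_U = (k₁·C_A·C_C)/(k₂·C_A^1.5) = (k₁/k₂)·C_A^-0.5·C_C.
= (0.312×6.350×2.600) / (2.31×6.350^1.5) = 5.151/36.96 = 0.139.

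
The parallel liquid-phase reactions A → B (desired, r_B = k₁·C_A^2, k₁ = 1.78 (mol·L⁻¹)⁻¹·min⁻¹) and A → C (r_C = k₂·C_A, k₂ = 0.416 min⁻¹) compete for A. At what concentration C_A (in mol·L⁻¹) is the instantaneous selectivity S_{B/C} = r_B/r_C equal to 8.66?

2.02 mol·L⁻¹

S_{B/C} = (k₁/k₂)·C_A ⇒ C_A = S·k₂/k₁.
= 8.66×0.416/1.78 = 2.02 mol·L⁻¹.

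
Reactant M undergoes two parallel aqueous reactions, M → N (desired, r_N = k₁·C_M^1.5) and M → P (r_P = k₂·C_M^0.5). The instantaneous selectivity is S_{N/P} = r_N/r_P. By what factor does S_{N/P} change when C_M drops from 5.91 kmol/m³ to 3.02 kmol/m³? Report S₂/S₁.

0.511

S_{N/P} = (k₁/k₂)·C_M, so S₂/S₁ = (C_{M,2}/C_{M,1}).
= 3.02/5.91 = 0.511.
Selectivity toward N falls as C_M falls — high-concentration operation is favoured.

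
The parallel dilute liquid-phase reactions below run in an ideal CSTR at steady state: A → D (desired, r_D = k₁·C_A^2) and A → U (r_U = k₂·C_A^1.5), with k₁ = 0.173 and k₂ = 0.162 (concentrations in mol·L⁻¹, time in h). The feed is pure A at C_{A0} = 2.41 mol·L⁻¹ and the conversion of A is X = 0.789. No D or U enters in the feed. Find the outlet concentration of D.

Exit C_A = C_{A0}(1−X) = 2.41×0.211 = 0.5085 mol·L⁻¹.
Rates in a CSTR are evaluated at the outlet concentration: r_D = 0.173×0.5085^2 = 0.04473, r_U = 0.162×0.5085^1.5 = 0.05874.
Fraction of consumed A going to D: r_D/(r_D+r_U) = 0.4323.
C_D = 0.4323·C_{A0}·X = 0.4323×2.41×0.789 = 0.822 mol·L⁻¹.

0.822 mol·L⁻¹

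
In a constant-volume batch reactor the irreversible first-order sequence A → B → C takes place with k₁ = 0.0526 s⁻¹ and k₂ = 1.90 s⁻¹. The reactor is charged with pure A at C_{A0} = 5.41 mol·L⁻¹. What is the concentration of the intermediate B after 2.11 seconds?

0.135 mol·L⁻¹

For first-order series with pure A initially, C_B(t) = k₁C_{A0}/(k₂−k₁)·(e^(−k₁t) − e^(−k₂t)).
e^(−k₁t) = e^(−0.0526×2.11) = e^(−0.1110) = 0.8950; e^(−k₂t) = e^(−4.009) = 0.01815.
C_B = 0.0526×5.41/(1.90−0.0526) × (0.8950−0.01815) = 0.1540×0.8768 = 0.1351 mol·L⁻¹.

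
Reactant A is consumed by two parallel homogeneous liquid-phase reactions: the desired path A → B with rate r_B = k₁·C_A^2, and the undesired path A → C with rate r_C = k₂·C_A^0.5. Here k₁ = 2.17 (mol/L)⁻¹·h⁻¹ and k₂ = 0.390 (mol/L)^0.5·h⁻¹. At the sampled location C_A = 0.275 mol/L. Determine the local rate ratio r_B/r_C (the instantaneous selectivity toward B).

S_{B/C} = r_B/r_C = (k₁·C_A^2)/(k₂·C_A^0.5) = (k₁/k₂)·C_A^1.5.
= (2.17×0.2750^2) / (0.390×0.2750^0.5) = 0.1641/0.2045 = 0.802.
Since the desired path is higher order in A, keeping C_A high (PFR or concentrated feed) favours B.

0.802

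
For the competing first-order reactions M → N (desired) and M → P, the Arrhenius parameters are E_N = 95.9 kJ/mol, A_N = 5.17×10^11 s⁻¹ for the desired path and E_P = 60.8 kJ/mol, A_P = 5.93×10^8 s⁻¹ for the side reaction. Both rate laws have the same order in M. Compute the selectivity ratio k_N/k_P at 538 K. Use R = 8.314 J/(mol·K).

With equal orders, S_{N/P} = k_N/k_P = (A_N/A_P)·exp[(E_P−E_N)/(RT)].
(E_P−E_N)/(RT) = (60.8−95.9)×10³/(8.314×538) = -35100/4473 = -7.847.
k_N/k_P = (5.17×10^11/5.93×10^8)·exp(-7.847) = 871.8 × 3.908×10^-4 = 0.341.
Since E_N > E_P, raising the temperature improves selectivity toward N.

0.341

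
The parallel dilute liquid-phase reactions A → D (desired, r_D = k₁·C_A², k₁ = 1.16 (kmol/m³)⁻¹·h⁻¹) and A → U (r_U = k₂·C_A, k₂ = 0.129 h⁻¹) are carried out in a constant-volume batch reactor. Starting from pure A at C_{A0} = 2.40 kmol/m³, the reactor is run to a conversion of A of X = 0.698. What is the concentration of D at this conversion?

C_A = C_{A0}(1−X) = 0.7248 kmol/m³.
Along a PFR/batch, dC_U/dC_A = −r_U/(r_D+r_U) = −k₂/(k₂+k₁·C_A).
Integrating from C_{A0} to C_A: C_U = (0.129/1.16)·ln[(0.129+1.16·2.40)/(0.129+1.16·0.725)] = 0.1112·ln(2.913/0.9698) = 0.1223 kmol/m³.
Then C_D = (C_{A0}−C_A) − C_U = 1.675 − 0.1223 = 1.553 kmol/m³.

1.55 kmol/m³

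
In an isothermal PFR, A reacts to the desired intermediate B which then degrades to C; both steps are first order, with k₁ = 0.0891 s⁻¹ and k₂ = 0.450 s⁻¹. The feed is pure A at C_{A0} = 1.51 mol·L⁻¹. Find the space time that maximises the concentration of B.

The intermediate peaks when r₁ = r₂, i.e. k₁e^(−k₁τ) = k₂e^(−k₂τ), giving τ_opt = ln(k₂/k₁)/(k₂−k₁).
= ln(0.450/0.0891)/(0.450−0.0891) = ln(5.051)/0.3609 = 1.619/0.3609 = 4.49 s.

4.49 s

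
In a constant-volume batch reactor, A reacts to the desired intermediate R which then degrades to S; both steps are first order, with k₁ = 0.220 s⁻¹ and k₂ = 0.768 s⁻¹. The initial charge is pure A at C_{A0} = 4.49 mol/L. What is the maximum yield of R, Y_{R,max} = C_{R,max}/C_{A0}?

For a first-order series the maximum intermediate yield is C_{R,max}/C_{A0} = (k₁/k₂)^[k₂/(k₂−k₁)].
= (0.220/0.768)^(0.768/(0.768−0.220)) = (0.2865)^(1.401) = 0.1734.

0.173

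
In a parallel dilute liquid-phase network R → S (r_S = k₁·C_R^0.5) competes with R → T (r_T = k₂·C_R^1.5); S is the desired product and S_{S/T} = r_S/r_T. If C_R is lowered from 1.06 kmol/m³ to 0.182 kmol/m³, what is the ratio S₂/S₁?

5.82

S_{S/T} = (k₁/k₂)·C_R⁻¹, so S₂/S₁ = (C_{R,2}/C_{R,1})⁻¹.
= 1.06/0.182 = 5.82.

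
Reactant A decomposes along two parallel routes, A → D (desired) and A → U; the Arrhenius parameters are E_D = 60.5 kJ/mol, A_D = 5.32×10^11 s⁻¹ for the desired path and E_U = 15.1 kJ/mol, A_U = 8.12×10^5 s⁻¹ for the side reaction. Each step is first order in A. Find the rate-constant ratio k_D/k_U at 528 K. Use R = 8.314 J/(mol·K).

k_D/k_U = (A_D/A_U)·exp[−(E_D−E_U)/(RT)] = (A_D/A_U)·exp[(E_U−E_D)/(RT)].
(E_U−E_D)/(RT) = (15.1−60.5)×10³/(8.314×528) = -45400/4390 = -10.34.
k_D/k_U = (5.32×10^11/8.12×10^5)·exp(-10.34) = 6.552×10^5 × 3.224×10^-5 = 21.1.
Since E_D > E_U, raising the temperature improves selectivity toward D.

21.1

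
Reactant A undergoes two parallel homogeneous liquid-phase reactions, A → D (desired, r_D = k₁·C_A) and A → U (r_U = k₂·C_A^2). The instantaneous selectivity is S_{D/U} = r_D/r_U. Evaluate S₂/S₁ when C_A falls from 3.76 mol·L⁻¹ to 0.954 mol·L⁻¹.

S_{D/U} = (k₁/k₂)·C_A⁻¹, so S₂/S₁ = (C_{A,2}/C_{A,1})⁻¹.
= 3.76/0.954 = 3.94.
Selectivity toward D rises as C_A falls — low-concentration operation is favoured.

3.94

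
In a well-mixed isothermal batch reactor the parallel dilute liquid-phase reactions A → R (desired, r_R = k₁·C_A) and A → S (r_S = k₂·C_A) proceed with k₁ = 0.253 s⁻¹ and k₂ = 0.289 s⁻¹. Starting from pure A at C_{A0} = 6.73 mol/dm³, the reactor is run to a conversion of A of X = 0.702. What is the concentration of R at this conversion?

2.21 mol/dm³

C_A = C_{A0}(1−X) = 2.006 mol/dm³.
Both paths are first order in A, so the instantaneous fraction to R is constant: dC_R/d(−C_A) = k₁/(k₁+k₂) = 0.4668.
C_R = 0.4668·(C_{A0}−C_A) = 0.4668×4.724 = 2.21 mol/dm³.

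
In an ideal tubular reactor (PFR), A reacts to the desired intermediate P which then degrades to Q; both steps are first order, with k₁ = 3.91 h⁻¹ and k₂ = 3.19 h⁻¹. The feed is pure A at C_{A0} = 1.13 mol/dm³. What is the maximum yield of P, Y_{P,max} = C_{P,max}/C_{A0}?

At the optimum, C_{P,max}/C_{A0} = (k₁/k₂)^[k₂/(k₂−k₁)].
= (3.91/3.19)^(3.19/(3.19−3.91)) = (1.226)^(-4.431) = 0.4059.

0.406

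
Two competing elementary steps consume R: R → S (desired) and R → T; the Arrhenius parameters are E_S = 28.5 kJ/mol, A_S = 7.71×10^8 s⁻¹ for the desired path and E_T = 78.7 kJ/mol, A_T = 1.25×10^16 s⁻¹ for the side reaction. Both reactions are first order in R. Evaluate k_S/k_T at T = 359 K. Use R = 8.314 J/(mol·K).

Since both paths have the same order in R, the concentration cancels and S_{S/T} = k_S/k_T = (A_S/A_T)·exp[(E_T−E_S)/(RT)].
(E_T−E_S)/(RT) = (78.7−28.5)×10³/(8.314×359) = 50200/2985 = 16.82.
k_S/k_T = (7.71×10^8/1.25×10^16)·exp(16.82) = 6.168×10^-8 × 2.016×10^7 = 1.24.
Since E_S < E_T, lowering the temperature improves selectivity toward S.

1.24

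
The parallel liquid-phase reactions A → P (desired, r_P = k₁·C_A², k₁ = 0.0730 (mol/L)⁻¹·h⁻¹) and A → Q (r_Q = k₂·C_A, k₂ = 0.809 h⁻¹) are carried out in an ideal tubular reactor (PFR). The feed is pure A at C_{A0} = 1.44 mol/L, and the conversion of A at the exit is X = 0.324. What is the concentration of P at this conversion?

C_A = C_{A0}(1−X) = 0.9734 mol/L.
Along a PFR/batch, dC_Q/dC_A = −r_Q/(r_P+r_Q) = −k₂/(k₂+k₁·C_A).
Integrating from C_{A0} to C_A: C_Q = (0.809/0.0730)·ln[(0.809+0.0730·1.44)/(0.809+0.0730·0.973)] = 11.08·ln(0.9141/0.8801) = 0.4208 mol/L.
Then C_P = (C_{A0}−C_A) − C_Q = 0.4666 − 0.4208 = 0.04576 mol/L.

0.0458 mol/L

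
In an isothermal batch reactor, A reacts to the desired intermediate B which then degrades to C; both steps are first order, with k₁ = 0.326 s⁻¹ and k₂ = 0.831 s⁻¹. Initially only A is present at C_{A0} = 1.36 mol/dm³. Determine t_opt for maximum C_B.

The intermediate peaks when r₁ = r₂, i.e. k₁e^(−k₁t) = k₂e^(−k₂t), giving t_opt = ln(k₂/k₁)/(k₂−k₁).
= ln(0.831/0.326)/(0.831−0.326) = ln(2.549)/0.5050 = 0.9357/0.5050 = 1.85 s.

1.85 s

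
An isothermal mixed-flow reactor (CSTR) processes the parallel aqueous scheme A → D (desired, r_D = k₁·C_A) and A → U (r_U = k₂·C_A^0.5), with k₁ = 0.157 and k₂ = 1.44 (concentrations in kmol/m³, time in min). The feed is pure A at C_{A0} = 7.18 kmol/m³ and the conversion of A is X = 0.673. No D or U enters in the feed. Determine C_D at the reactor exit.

Exit C_A = C_{A0}(1−X) = 7.18×0.327 = 2.348 kmol/m³.
Rates in a CSTR are evaluated at the outlet concentration: r_D = 0.157×2.348 = 0.3686, r_U = 1.44×2.348^0.5 = 2.206.
Fraction of consumed A going to D: r_D/(r_D+r_U) = 0.1431.
C_D = 0.1431·C_{A0}·X = 0.1431×7.18×0.673 = 0.692 kmol/m³.

0.692 kmol/m³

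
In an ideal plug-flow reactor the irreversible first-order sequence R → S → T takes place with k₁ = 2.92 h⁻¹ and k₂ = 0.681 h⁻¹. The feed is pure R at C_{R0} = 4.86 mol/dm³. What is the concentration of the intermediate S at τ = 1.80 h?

Solving the coupled first-order balances gives C_S(τ) = [k₁/(k₂−k₁)]·C_{R0}·(e^(−k₁τ) − e^(−k₂τ)).
e^(−k₁τ) = e^(−2.92×1.80) = e^(−5.256) = 0.005216; e^(−k₂τ) = e^(−1.226) = 0.2935.
C_S = 2.92×4.86/(0.681−2.92) × (0.005216−0.2935) = (-6.338)×(-0.2883) = 1.827 mol/dm³.

1.83 mol/dm³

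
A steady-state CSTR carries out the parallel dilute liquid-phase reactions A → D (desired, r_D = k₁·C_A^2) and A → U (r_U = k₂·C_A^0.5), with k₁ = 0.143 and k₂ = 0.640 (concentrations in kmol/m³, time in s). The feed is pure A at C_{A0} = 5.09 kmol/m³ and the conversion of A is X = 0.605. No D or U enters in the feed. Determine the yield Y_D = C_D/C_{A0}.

Exit C_A = C_{A0}(1−X) = 5.09×0.395 = 2.011 kmol/m³.
A CSTR operates uniformly at the exit composition, giving r_D = 0.5781 and r_U = 0.9075 (each k·C_A^n at C_A = 2.011).
Fraction of consumed A going to D: r_D/(r_D+r_U) = 0.3891.
C_D = 0.3891·C_{A0}·X = 0.3891×5.09×0.605 = 1.20 kmol/m³; Y_D = C_D/C_{A0} = 0.235.

0.235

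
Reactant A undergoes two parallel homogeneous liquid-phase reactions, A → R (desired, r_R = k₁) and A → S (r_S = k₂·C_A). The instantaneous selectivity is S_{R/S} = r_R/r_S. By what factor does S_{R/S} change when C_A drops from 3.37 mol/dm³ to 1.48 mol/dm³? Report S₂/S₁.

2.28

S_{R/S} = (k₁/k₂)·C_A⁻¹, so S₂/S₁ = (C_{A,2}/C_{A,1})⁻¹.
= 3.37/1.48 = 2.28.
Selectivity toward R rises as C_A falls — low-concentration operation is favoured.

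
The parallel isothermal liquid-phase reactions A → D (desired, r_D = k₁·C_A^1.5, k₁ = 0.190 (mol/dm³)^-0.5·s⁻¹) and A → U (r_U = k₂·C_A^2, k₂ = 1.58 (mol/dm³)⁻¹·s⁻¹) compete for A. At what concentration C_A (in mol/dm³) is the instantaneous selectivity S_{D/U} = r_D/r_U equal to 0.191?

S_{D/U} = (k₁/k₂)·C_A^-0.5 ⇒ C_A = (S·k₂/k₁)^(-2).
= (0.191×1.58/0.190)^(-2) = (1.588)^(-2) = 0.396 mol/dm³.

0.396 mol/dm³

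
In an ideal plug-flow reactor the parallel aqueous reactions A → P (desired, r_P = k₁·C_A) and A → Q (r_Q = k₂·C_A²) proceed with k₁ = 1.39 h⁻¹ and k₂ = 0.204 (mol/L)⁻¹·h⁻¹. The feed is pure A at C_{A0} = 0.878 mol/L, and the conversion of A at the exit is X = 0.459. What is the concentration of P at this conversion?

0.367 mol/L

C_A = C_{A0}(1−X) = 0.4750 mol/L.
Along a PFR/batch, dC_P/dC_A = −r_P/(r_P+r_Q) = −k₁/(k₁+k₂·C_A).
Integrating from C_{A0} to C_A: C_P = (1.39/0.204)·ln[(1.39+0.204·0.878)/(1.39+0.204·0.475)] = 6.814·ln(1.569/1.487) = 0.3667 mol/L.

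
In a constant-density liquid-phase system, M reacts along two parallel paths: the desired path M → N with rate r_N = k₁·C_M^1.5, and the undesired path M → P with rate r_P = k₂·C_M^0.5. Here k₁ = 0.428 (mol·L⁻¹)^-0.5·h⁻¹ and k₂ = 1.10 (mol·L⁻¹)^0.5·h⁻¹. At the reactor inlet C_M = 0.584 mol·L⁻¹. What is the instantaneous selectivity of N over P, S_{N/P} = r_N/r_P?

0.227

S_{N/P} = r_N/r_P = (k₁·C_M^1.5)/(k₂·C_M^0.5) = (k₁/k₂)·C_M.
= (0.428×0.5840^1.5) / (1.10×0.5840^0.5) = 0.1910/0.8406 = 0.227.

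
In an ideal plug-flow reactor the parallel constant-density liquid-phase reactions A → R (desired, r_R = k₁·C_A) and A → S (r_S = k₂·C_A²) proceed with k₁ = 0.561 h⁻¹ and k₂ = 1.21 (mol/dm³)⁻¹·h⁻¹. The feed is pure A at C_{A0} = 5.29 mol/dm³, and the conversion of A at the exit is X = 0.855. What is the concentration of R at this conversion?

0.715 mol/dm³

C_A = C_{A0}(1−X) = 0.7671 mol/dm³.
Along a PFR/batch, dC_R/dC_A = −r_R/(r_R+r_S) = −k₁/(k₁+k₂·C_A).
Integrating from C_{A0} to C_A: C_R = (0.561/1.21)·ln[(0.561+1.21·5.29)/(0.561+1.21·0.767)] = 0.4636·ln(6.962/1.489) = 0.7150 mol/dm³.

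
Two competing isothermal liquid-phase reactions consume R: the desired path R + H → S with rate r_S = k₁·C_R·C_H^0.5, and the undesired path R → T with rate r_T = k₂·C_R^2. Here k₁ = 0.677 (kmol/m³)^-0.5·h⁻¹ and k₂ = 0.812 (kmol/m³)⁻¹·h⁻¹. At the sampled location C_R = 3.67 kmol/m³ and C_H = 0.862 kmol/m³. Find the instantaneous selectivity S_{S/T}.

0.211

S_{S/T} = r_S/r_T = (k₁·C_R·C_H^0.5)/(k₂·C_R^2) = (k₁/k₂)·C_R⁻¹·C_H^0.5.
= (0.677×3.670×0.8620^0.5) / (0.812×3.670^2) = 2.307/10.94 = 0.211.
The undesired path is higher order in R, so low C_R (CSTR or dilute feed) favours S.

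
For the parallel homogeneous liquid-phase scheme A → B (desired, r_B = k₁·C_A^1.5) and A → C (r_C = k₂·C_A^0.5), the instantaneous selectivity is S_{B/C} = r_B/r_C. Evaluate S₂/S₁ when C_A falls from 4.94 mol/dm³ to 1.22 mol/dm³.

0.247

S_{B/C} = (k₁/k₂)·C_A, so S₂/S₁ = (C_{A,2}/C_{A,1}).
= 1.22/4.94 = 0.247.
Selectivity toward B falls as C_A falls — high-concentration operation is favoured.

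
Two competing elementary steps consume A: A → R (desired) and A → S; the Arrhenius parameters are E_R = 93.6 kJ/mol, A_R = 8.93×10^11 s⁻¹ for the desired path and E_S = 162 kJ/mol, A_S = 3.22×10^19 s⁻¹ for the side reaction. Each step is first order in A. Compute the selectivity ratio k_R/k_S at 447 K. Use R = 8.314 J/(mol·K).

2.73

Since both paths have the same order in A, the concentration cancels and S_{R/S} = k_R/k_S = (A_R/A_S)·exp[(E_S−E_R)/(RT)].
(E_S−E_R)/(RT) = (162−93.6)×10³/(8.314×447) = 68400/3716 = 18.41.
k_R/k_S = (8.93×10^11/3.22×10^19)·exp(18.41) = 2.773×10^-8 × 9.846×10^7 = 2.73.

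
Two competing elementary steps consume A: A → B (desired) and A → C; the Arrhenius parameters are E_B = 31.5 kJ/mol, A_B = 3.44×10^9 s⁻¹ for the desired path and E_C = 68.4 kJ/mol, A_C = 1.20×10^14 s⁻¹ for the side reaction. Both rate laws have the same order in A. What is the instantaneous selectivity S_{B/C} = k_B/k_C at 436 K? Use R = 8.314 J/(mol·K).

With equal orders, S_{B/C} = k_B/k_C = (A_B/A_C)·exp[(E_C−E_B)/(RT)].
(E_C−E_B)/(RT) = (68.4−31.5)×10³/(8.314×436) = 36900/3625 = 10.18.
k_B/k_C = (3.44×10^9/1.20×10^14)·exp(10.18) = 2.867×10^-5 × 26359 = 0.756.
Since E_B < E_C, lowering the temperature improves selectivity toward B.

0.756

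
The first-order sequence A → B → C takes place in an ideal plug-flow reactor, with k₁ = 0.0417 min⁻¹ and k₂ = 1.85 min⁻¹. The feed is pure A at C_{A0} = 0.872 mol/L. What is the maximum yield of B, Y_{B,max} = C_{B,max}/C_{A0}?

0.0207

For a first-order series the maximum intermediate yield is C_{B,max}/C_{A0} = (k₁/k₂)^[k₂/(k₂−k₁)].
= (0.0417/1.85)^(1.85/(1.85−0.0417)) = (0.02254)^(1.023) = 0.02065.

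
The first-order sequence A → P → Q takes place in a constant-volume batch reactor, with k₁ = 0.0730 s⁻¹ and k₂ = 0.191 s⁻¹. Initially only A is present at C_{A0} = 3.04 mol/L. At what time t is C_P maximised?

8.15 s

Setting dC_P/dt = 0 gives t_opt = ln(k₂/k₁)/(k₂−k₁).
= ln(0.191/0.0730)/(0.191−0.0730) = ln(2.616)/0.1180 = 0.9618/0.1180 = 8.15 s.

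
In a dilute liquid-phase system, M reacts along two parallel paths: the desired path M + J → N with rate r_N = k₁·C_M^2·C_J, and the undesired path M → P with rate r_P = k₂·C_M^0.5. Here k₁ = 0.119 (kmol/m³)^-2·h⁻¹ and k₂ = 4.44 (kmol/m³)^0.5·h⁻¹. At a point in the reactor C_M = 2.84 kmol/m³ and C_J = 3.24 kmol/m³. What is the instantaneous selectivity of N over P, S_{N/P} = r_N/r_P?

0.416

S_{N/P} = r_N/r_P = (k₁·C_M^2·C_J)/(k₂·C_M^0.5) = (k₁/k₂)·C_M^1.5·C_J.
= (0.119×2.840^2×3.240) / (4.44×2.840^0.5) = 3.110/7.482 = 0.416.
Since the desired path is higher order in M, keeping C_M high (PFR or concentrated feed) favours N.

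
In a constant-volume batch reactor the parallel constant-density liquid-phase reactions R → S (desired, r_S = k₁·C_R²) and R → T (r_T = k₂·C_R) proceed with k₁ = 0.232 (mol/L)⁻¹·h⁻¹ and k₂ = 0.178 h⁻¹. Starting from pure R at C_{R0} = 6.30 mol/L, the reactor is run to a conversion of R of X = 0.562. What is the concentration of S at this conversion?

3.01 mol/L

C_R = C_{R0}(1−X) = 2.759 mol/L.
Along a PFR/batch, dC_T/dC_R = −r_T/(r_S+r_T) = −k₂/(k₂+k₁·C_R).
Integrating from C_{R0} to C_R: C_T = (0.178/0.232)·ln[(0.178+0.232·6.30)/(0.178+0.232·2.76)] = 0.7672·ln(1.640/0.8182) = 0.5333 mol/L.
Then C_S = (C_{R0}−C_R) − C_T = 3.541 − 0.5333 = 3.007 mol/L.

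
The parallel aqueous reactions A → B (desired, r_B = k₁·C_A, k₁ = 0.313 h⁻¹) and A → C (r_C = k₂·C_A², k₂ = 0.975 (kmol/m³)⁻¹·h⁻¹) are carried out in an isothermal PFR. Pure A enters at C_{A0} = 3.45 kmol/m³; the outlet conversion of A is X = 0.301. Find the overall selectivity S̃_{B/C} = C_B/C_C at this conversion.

C_A = C_{A0}(1−X) = 2.412 kmol/m³.
Along a PFR/batch, dC_B/dC_A = −r_B/(r_B+r_C) = −k₁/(k₁+k₂·C_A).
Integrating from C_{A0} to C_A: C_B = (0.313/0.975)·ln[(0.313+0.975·3.45)/(0.313+0.975·2.41)] = 0.3210·ln(3.677/2.664) = 0.1034 kmol/m³.
C_C = (C_{A0}−C_A)−C_B = 0.9350 kmol/m³; S̃_{B/C} = 0.1034/0.9350 = 0.111.

0.111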